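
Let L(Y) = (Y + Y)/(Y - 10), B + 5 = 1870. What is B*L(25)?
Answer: 18650/3 ≈ 6216.7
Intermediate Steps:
B = 1865 (B = -5 + 1870 = 1865)
L(Y) = 2*Y/(-10 + Y) (L(Y) = (2*Y)/(-10 + Y) = 2*Y/(-10 + Y))
B*L(25) = 1865*(2*25/(-10 + 25)) = 1865*(2*25/15) = 1865*(2*25*(1/15)) = 1865*(10/3) = 18650/3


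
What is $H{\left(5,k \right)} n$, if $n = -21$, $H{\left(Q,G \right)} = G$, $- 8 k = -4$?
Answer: $- \frac{21}{2} \approx -10.5$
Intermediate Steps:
$k = \frac{1}{2}$ ($k = \left(- \frac{1}{8}\right) \left(-4\right) = \frac{1}{2} \approx 0.5$)
$H{\left(5,k \right)} n = \frac{1}{2} \left(-21\right) = - \frac{21}{2}$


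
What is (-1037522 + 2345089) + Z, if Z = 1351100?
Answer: 2658667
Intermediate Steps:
(-1037522 + 2345089) + Z = (-1037522 + 2345089) + 1351100 = 1307567 + 1351100 = 2658667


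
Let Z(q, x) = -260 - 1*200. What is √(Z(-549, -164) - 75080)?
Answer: 2*I*√18885 ≈ 274.85*I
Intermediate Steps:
Z(q, x) = -460 (Z(q, x) = -260 - 200 = -460)
√(Z(-549, -164) - 75080) = √(-460 - 75080) = √(-75540) = 2*I*√18885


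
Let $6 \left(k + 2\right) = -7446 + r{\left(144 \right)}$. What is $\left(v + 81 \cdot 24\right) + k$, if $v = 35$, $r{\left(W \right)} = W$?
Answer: $760$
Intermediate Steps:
$k = -1219$ ($k = -2 + \frac{-7446 + 144}{6} = -2 + \frac{1}{6} \left(-7302\right) = -2 - 1217 = -1219$)
$\left(v + 81 \cdot 24\right) + k = \left(35 + 81 \cdot 24\right) - 1219 = \left(35 + 1944\right) - 1219 = 1979 - 1219 = 760$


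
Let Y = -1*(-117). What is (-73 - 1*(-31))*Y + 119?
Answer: -4795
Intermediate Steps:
Y = 117
(-73 - 1*(-31))*Y + 119 = (-73 - 1*(-31))*117 + 119 = (-73 + 31)*117 + 119 = -42*117 + 119 = -4914 + 119 = -4795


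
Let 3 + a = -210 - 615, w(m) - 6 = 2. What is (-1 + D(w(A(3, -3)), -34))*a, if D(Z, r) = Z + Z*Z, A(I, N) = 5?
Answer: -58788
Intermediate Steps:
w(m) = 8 (w(m) = 6 + 2 = 8)
D(Z, r) = Z + Z**2
a = -828 (a = -3 + (-210 - 615) = -3 - 825 = -828)
(-1 + D(w(A(3, -3)), -34))*a = (-1 + 8*(1 + 8))*(-828) = (-1 + 8*9)*(-828) = (-1 + 72)*(-828) = 71*(-828) = -58788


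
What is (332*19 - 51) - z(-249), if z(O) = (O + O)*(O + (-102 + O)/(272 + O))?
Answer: -2882933/23 ≈ -1.2534e+5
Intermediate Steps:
z(O) = 2*O*(O + (-102 + O)/(272 + O)) (z(O) = (2*O)*(O + (-102 + O)/(272 + O)) = 2*O*(O + (-102 + O)/(272 + O)))
(332*19 - 51) - z(-249) = (332*19 - 51) - 2*(-249)*(-102 + (-249)² + 273*(-249))/(272 - 249) = (6308 - 51) - 2*(-249)*(-102 + 62001 - 67977)/23 = 6257 - 2*(-249)*(-6078)/23 = 6257 - 1*3026844/23 = 6257 - 3026844/23 = -2882933/23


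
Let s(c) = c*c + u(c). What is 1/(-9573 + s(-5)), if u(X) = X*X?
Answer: -1/9523 ≈ -0.00010501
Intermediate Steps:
u(X) = X²
s(c) = 2*c² (s(c) = c*c + c² = c² + c² = 2*c²)
1/(-9573 + s(-5)) = 1/(-9573 + 2*(-5)²) = 1/(-9573 + 2*25) = 1/(-9573 + 50) = 1/(-9523) = -1/9523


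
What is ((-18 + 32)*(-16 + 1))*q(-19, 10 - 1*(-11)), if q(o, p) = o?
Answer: 3990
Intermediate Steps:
((-18 + 32)*(-16 + 1))*q(-19, 10 - 1*(-11)) = ((-18 + 32)*(-16 + 1))*(-19) = (14*(-15))*(-19) = -210*(-19) = 3990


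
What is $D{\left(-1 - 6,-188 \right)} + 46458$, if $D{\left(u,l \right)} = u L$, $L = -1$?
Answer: $46465$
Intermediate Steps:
$D{\left(u,l \right)} = - u$ ($D{\left(u,l \right)} = u \left(-1\right) = - u$)
$D{\left(-1 - 6,-188 \right)} + 46458 = - (-1 - 6) + 46458 = \left(-1\right) \left(-7\right) + 46458 = 7 + 46458 = 46465$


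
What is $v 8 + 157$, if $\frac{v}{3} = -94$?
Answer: $-2099$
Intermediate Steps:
$v = -282$ ($v = 3 \left(-94\right) = -282$)
$v 8 + 157 = \left(-282\right) 8 + 157 = -2256 + 157 = -2099$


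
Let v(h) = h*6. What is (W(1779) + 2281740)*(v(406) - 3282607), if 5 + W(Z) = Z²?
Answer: -17865700644496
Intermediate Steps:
v(h) = 6*h
W(Z) = -5 + Z²
(W(1779) + 2281740)*(v(406) - 3282607) = ((-5 + 1779²) + 2281740)*(6*406 - 3282607) = ((-5 + 3164841) + 2281740)*(2436 - 3282607) = (3164836 + 2281740)*(-3280171) = 5446576*(-3280171) = -17865700644496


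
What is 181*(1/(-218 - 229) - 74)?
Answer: -5987299/447 ≈ -13394.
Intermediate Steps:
181*(1/(-218 - 229) - 74) = 181*(1/(-447) - 74) = 181*(-1/447 - 74) = 181*(-33079/447) = -5987299/447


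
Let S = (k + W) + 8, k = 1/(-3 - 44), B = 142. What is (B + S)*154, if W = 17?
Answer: 1208592/47 ≈ 25715.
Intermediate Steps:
k = -1/47 (k = 1/(-47) = -1/47 ≈ -0.021277)
S = 1174/47 (S = (-1/47 + 17) + 8 = 798/47 + 8 = 1174/47 ≈ 24.979)
(B + S)*154 = (142 + 1174/47)*154 = (7848/47)*154 = 1208592/47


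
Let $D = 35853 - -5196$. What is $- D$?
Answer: $-41049$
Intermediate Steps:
$D = 41049$ ($D = 35853 + 5196 = 41049$)
$- D = \left(-1\right) 41049 = -41049$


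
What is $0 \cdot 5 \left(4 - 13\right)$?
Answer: $0$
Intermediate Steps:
$0 \cdot 5 \left(4 - 13\right) = 0 \left(-9\right) = 0$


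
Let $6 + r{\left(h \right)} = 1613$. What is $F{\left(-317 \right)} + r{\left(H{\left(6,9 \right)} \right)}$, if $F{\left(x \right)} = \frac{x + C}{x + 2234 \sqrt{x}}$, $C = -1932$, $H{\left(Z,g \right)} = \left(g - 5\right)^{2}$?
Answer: $\frac{8020656560}{4991073} + \frac{5024266 i \sqrt{317}}{1582170141} \approx 1607.0 + 0.056539 i$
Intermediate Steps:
$H{\left(Z,g \right)} = \left(-5 + g\right)^{2}$
$F{\left(x \right)} = \frac{-1932 + x}{x + 2234 \sqrt{x}}$ ($F{\left(x \right)} = \frac{x - 1932}{x + 2234 \sqrt{x}} = \frac{-1932 + x}{x + 2234 \sqrt{x}}$)
$r{\left(h \right)} = 1607$ ($r{\left(h \right)} = -6 + 1613 = 1607$)
$F{\left(-317 \right)} + r{\left(H{\left(6,9 \right)} \right)} = \frac{-1932 - 317}{-317 + 2234 \sqrt{-317}} + 1607 = \frac{1}{-317 + 2234 i \sqrt{317}} \left(-2249\right) + 1607 = - \frac{2249}{-317 + 2234 i \sqrt{317}} + 1607 = 1607 - \frac{2249}{-317 + 2234 i \sqrt{317}}$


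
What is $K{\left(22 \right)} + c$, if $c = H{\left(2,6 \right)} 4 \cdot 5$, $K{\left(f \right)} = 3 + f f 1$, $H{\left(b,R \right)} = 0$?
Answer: $487$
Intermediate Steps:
$K{\left(f \right)} = 3 + f^{2}$ ($K{\left(f \right)} = 3 + f^{2} \cdot 1 = 3 + f^{2}$)
$c = 0$ ($c = 0 \cdot 4 \cdot 5 = 0 \cdot 5 = 0$)
$K{\left(22 \right)} + c = \left(3 + 22^{2}\right) + 0 = \left(3 + 484\right) + 0 = 487 + 0 = 487$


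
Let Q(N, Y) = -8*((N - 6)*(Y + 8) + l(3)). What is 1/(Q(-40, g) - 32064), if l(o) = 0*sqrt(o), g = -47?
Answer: -1/46416 ≈ -2.1544e-5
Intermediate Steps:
l(o) = 0
Q(N, Y) = -8*(-6 + N)*(8 + Y) (Q(N, Y) = -8*((N - 6)*(Y + 8) + 0) = -8*((-6 + N)*(8 + Y) + 0) = -8*(-6 + N)*(8 + Y))
1/(Q(-40, g) - 32064) = 1/((384 - 64*(-40) + 48*(-47) - 8*(-40)*(-47)) - 32064) = 1/((384 + 2560 - 2256 - 15040) - 32064) = 1/(-14352 - 32064) = 1/(-46416) = -1/46416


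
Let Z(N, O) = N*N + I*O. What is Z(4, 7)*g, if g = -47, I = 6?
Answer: -2726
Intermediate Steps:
Z(N, O) = N² + 6*O (Z(N, O) = N*N + 6*O = N² + 6*O)
Z(4, 7)*g = (4² + 6*7)*(-47) = (16 + 42)*(-47) = 58*(-47) = -2726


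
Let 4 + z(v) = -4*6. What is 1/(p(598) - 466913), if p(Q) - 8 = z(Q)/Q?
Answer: -299/139604609 ≈ -2.1418e-6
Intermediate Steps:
z(v) = -28 (z(v) = -4 - 4*6 = -4 - 24 = -28)
p(Q) = 8 - 28/Q
1/(p(598) - 466913) = 1/((8 - 28/598) - 466913) = 1/((8 - 28*1/598) - 466913) = 1/((8 - 14/299) - 466913) = 1/(2378/299 - 466913) = 1/(-139604609/299) = -299/139604609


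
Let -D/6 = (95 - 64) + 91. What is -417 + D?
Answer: -1149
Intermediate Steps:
D = -732 (D = -6*((95 - 64) + 91) = -6*(31 + 91) = -6*122 = -732)
-417 + D = -417 - 732 = -1149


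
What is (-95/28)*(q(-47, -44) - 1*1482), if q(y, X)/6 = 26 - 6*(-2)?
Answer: 59565/14 ≈ 4254.6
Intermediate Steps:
q(y, X) = 228 (q(y, X) = 6*(26 - 6*(-2)) = 6*(26 + 12) = 6*38 = 228)
(-95/28)*(q(-47, -44) - 1*1482) = (-95/28)*(228 - 1*1482) = (-95*1/28)*(228 - 1482) = -95/28*(-1254) = 59565/14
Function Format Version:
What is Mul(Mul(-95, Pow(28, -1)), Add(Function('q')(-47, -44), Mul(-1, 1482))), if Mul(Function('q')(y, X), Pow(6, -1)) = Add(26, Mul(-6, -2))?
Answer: Rational(59565, 14) ≈ 4254.6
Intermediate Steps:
Function('q')(y, X) = 228 (Function('q')(y, X) = Mul(6, Add(26, Mul(-6, -2))) = Mul(6, Add(26, 12)) = Mul(6, 38) = 228)
Mul(Mul(-95, Pow(28, -1)), Add(Function('q')(-47, -44), Mul(-1, 1482))) = Mul(Mul(-95, Pow(28, -1)), Add(228, Mul(-1, 1482))) = Mul(Mul(-95, Rational(1, 28)), Add(228, -1482)) = Mul(Rational(-95, 28), -1254) = Rational(59565, 14)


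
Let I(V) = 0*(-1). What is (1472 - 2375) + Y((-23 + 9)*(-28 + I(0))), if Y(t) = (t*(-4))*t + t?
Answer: -615167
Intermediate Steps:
I(V) = 0
Y(t) = t - 4*t² (Y(t) = (-4*t)*t + t = -4*t² + t = t - 4*t²)
(1472 - 2375) + Y((-23 + 9)*(-28 + I(0))) = (1472 - 2375) + ((-23 + 9)*(-28 + 0))*(1 - 4*(-23 + 9)*(-28 + 0)) = -903 + (-14*(-28))*(1 - (-56)*(-28)) = -903 + 392*(1 - 4*392) = -903 + 392*(1 - 1568) = -903 + 392*(-1567) = -903 - 614264 = -615167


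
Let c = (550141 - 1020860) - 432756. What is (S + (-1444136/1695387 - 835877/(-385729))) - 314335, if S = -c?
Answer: 385274814500808475/653959932123 ≈ 5.8914e+5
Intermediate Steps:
c = -903475 (c = -470719 - 432756 = -903475)
S = 903475 (S = -1*(-903475) = 903475)
(S + (-1444136/1695387 - 835877/(-385729))) - 314335 = (903475 + (-1444136/1695387 - 835877/(-385729))) - 314335 = (903475 + (-1444136*1/1695387 - 835877*(-1/385729))) - 314335 = (903475 + (-1444136/1695387 + 835877/385729)) - 314335 = (903475 + 860089864255/653959932123) - 314335 = 590837309764691680/653959932123 - 314335 = 385274814500808475/653959932123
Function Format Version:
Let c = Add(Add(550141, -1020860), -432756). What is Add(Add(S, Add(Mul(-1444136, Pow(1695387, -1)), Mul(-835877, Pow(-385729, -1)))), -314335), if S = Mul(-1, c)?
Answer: Rational(385274814500808475, 653959932123) ≈ 5.8914e+5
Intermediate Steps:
c = -903475 (c = Add(-470719, -432756) = -903475)
S = 903475 (S = Mul(-1, -903475) = 903475)
Add(Add(S, Add(Mul(-1444136, Pow(1695387, -1)), Mul(-835877, Pow(-385729, -1)))), -314335) = Add(Add(903475, Add(Mul(-1444136, Pow(1695387, -1)), Mul(-835877, Pow(-385729, -1)))), -314335) = Add(Add(903475, Add(Mul(-1444136, Rational(1, 1695387)), Mul(-835877, Rational(-1, 385729)))), -314335) = Add(Add(903475, Add(Rational(-1444136, 1695387), Rational(835877, 385729))), -314335) = Add(Add(903475, Rational(860089864255, 653959932123)), -314335) = Add(Rational(590837309764691680, 653959932123), -314335) = Rational(385274814500808475, 653959932123)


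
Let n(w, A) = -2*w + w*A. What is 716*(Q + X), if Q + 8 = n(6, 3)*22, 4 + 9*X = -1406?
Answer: -70168/3 ≈ -23389.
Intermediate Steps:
X = -470/3 (X = -4/9 + (1/9)*(-1406) = -4/9 - 1406/9 = -470/3 ≈ -156.67)
n(w, A) = -2*w + A*w
Q = 124 (Q = -8 + (6*(-2 + 3))*22 = -8 + (6*1)*22 = -8 + 6*22 = -8 + 132 = 124)
716*(Q + X) = 716*(124 - 470/3) = 716*(-98/3) = -70168/3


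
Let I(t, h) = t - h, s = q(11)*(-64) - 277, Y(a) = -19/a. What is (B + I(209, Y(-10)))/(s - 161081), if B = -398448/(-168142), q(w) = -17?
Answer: -5680751/4346470700 ≈ -0.0013070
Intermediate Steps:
s = 811 (s = -17*(-64) - 277 = 1088 - 277 = 811)
B = 199224/84071 (B = -398448*(-1/168142) = 199224/84071 ≈ 2.3697)
(B + I(209, Y(-10)))/(s - 161081) = (199224/84071 + (209 - (-19)/(-10)))/(811 - 161081) = (199224/84071 + (209 - (-19)*(-1)/10))/(-160270) = (199224/84071 + (209 - 1*19/10))*(-1/160270) = (199224/84071 + (209 - 19/10))*(-1/160270) = (199224/84071 + 2071/10)*(-1/160270) = (176103281/840710)*(-1/160270) = -5680751/4346470700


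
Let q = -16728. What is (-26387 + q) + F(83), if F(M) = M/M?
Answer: -43114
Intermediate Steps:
F(M) = 1
(-26387 + q) + F(83) = (-26387 - 16728) + 1 = -43115 + 1 = -43114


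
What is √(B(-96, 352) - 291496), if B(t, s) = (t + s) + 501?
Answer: I*√290739 ≈ 539.2*I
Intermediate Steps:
B(t, s) = 501 + s + t (B(t, s) = (s + t) + 501 = 501 + s + t)
√(B(-96, 352) - 291496) = √((501 + 352 - 96) - 291496) = √(757 - 291496) = √(-290739) = I*√290739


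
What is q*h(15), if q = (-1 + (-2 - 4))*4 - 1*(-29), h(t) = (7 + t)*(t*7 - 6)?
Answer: 2178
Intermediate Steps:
h(t) = (-6 + 7*t)*(7 + t) (h(t) = (7 + t)*(7*t - 6) = (7 + t)*(-6 + 7*t) = (-6 + 7*t)*(7 + t))
q = 1 (q = (-1 - 6)*4 + 29 = -7*4 + 29 = -28 + 29 = 1)
q*h(15) = 1*(-42 + 7*15² + 43*15) = 1*(-42 + 7*225 + 645) = 1*(-42 + 1575 + 645) = 1*2178 = 2178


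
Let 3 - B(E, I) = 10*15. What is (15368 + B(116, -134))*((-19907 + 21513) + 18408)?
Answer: 304633094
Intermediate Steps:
B(E, I) = -147 (B(E, I) = 3 - 10*15 = 3 - 1*150 = 3 - 150 = -147)
(15368 + B(116, -134))*((-19907 + 21513) + 18408) = (15368 - 147)*((-19907 + 21513) + 18408) = 15221*(1606 + 18408) = 15221*20014 = 304633094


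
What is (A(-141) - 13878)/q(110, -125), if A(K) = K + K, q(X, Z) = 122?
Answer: -7080/61 ≈ -116.07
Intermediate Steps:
A(K) = 2*K
(A(-141) - 13878)/q(110, -125) = (2*(-141) - 13878)/122 = (-282 - 13878)*(1/122) = -14160*1/122 = -7080/61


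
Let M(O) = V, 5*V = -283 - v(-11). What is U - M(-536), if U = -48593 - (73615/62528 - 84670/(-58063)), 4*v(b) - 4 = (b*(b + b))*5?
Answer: -880018320850949/18152816320 ≈ -48478.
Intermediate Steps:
v(b) = 1 + 5*b**2/2 (v(b) = 1 + ((b*(b + b))*5)/4 = 1 + ((b*(2*b))*5)/4 = 1 + ((2*b**2)*5)/4 = 1 + (10*b**2)/4 = 1 + 5*b**2/2)
U = -176429529241057/3630563264 (U = -48593 - (73615*(1/62528) - 84670*(-1/58063)) = -48593 - (73615/62528 + 84670/58063) = -48593 - 1*9568553505/3630563264 = -48593 - 9568553505/3630563264 = -176429529241057/3630563264 ≈ -48596.)
V = -1173/10 (V = (-283 - (1 + (5/2)*(-11)**2))/5 = (-283 - (1 + (5/2)*121))/5 = (-283 - (1 + 605/2))/5 = (-283 - 1*607/2)/5 = (-283 - 607/2)/5 = (1/5)*(-1173/2) = -1173/10 ≈ -117.30)
M(O) = -1173/10
U - M(-536) = -176429529241057/3630563264 - 1*(-1173/10) = -176429529241057/3630563264 + 1173/10 = -880018320850949/18152816320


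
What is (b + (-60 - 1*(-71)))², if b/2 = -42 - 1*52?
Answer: 31329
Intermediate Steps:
b = -188 (b = 2*(-42 - 1*52) = 2*(-42 - 52) = 2*(-94) = -188)
(b + (-60 - 1*(-71)))² = (-188 + (-60 - 1*(-71)))² = (-188 + (-60 + 71))² = (-188 + 11)² = (-177)² = 31329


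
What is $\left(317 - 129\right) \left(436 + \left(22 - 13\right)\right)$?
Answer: $83660$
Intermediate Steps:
$\left(317 - 129\right) \left(436 + \left(22 - 13\right)\right) = 188 \left(436 + \left(22 - 13\right)\right) = 188 \left(436 + 9\right) = 188 \cdot 445 = 83660$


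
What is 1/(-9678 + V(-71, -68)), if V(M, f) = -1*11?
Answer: -1/9689 ≈ -0.00010321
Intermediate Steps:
V(M, f) = -11
1/(-9678 + V(-71, -68)) = 1/(-9678 - 11) = 1/(-9689) = -1/9689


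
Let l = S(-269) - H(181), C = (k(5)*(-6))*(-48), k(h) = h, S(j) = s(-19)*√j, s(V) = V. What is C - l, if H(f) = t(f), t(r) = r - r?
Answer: 1440 + 19*I*√269 ≈ 1440.0 + 311.62*I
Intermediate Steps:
t(r) = 0
S(j) = -19*√j
H(f) = 0
C = 1440 (C = (5*(-6))*(-48) = -30*(-48) = 1440)
l = -19*I*√269 (l = -19*I*√269 - 1*0 = -19*I*√269 + 0 = -19*I*√269 ≈ -311.62*I)
C - l = 1440 - (-19)*I*√269 = 1440 + 19*I*√269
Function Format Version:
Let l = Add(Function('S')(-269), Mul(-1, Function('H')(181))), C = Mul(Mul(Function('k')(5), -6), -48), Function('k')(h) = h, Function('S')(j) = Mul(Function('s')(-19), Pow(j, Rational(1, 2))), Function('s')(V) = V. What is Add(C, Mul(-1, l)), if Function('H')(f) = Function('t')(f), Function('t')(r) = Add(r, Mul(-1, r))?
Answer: Add(1440, Mul(19, I, Pow(269, Rational(1, 2)))) ≈ Add(1440.0, Mul(311.62, I))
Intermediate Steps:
Function('t')(r) = 0
Function('S')(j) = Mul(-19, Pow(j, Rational(1, 2)))
Function('H')(f) = 0
C = 1440 (C = Mul(Mul(5, -6), -48) = Mul(-30, -48) = 1440)
l = Mul(-19, I, Pow(269, Rational(1, 2))) (l = Add(Mul(-19, Pow(-269, Rational(1, 2))), Mul(-1, 0)) = Add(Mul(-19, Mul(I, Pow(269, Rational(1, 2)))), 0) = Add(Mul(-19, I, Pow(269, Rational(1, 2))), 0) = Mul(-19, I, Pow(269, Rational(1, 2))) ≈ Mul(-311.62, I))
Add(C, Mul(-1, l)) = Add(1440, Mul(-1, Mul(-19, I, Pow(269, Rational(1, 2))))) = Add(1440, Mul(19, I, Pow(269, Rational(1, 2))))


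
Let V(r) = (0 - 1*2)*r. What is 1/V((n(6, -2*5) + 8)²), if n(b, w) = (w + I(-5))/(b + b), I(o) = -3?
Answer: -72/6889 ≈ -0.010451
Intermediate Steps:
n(b, w) = (-3 + w)/(2*b) (n(b, w) = (w - 3)/(b + b) = (-3 + w)/((2*b)) = (-3 + w)*(1/(2*b)) = (-3 + w)/(2*b))
V(r) = -2*r (V(r) = (0 - 2)*r = -2*r)
1/V((n(6, -2*5) + 8)²) = 1/(-2*((½)*(-3 - 2*5)/6 + 8)²) = 1/(-2*((½)*(⅙)*(-3 - 10) + 8)²) = 1/(-2*((½)*(⅙)*(-13) + 8)²) = 1/(-2*(-13/12 + 8)²) = 1/(-2*(83/12)²) = 1/(-2*6889/144) = 1/(-6889/72) = -72/6889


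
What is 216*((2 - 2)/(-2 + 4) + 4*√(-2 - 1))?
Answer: 864*I*√3 ≈ 1496.5*I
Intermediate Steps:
216*((2 - 2)/(-2 + 4) + 4*√(-2 - 1)) = 216*(0/2 + 4*√(-3)) = 216*(0*(½) + 4*(I*√3)) = 216*(0 + 4*I*√3) = 216*(4*I*√3) = 864*I*√3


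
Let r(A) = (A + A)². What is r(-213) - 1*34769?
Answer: 146707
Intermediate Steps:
r(A) = 4*A² (r(A) = (2*A)² = 4*A²)
r(-213) - 1*34769 = 4*(-213)² - 1*34769 = 4*45369 - 34769 = 181476 - 34769 = 146707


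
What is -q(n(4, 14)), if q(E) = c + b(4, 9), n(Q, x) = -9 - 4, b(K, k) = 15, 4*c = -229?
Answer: 169/4 ≈ 42.250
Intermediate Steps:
c = -229/4 (c = (¼)*(-229) = -229/4 ≈ -57.250)
n(Q, x) = -13
q(E) = -169/4 (q(E) = -229/4 + 15 = -169/4)
-q(n(4, 14)) = -1*(-169/4) = 169/4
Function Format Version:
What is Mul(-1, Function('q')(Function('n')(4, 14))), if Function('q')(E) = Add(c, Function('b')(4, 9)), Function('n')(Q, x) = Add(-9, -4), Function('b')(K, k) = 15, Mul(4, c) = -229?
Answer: Rational(169, 4) ≈ 42.250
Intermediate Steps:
c = Rational(-229, 4) (c = Mul(Rational(1, 4), -229) = Rational(-229, 4) ≈ -57.250)
Function('n')(Q, x) = -13
Function('q')(E) = Rational(-169, 4) (Function('q')(E) = Add(Rational(-229, 4), 15) = Rational(-169, 4))
Mul(-1, Function('q')(Function('n')(4, 14))) = Mul(-1, Rational(-169, 4)) = Rational(169, 4)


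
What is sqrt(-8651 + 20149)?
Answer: sqrt(11498) ≈ 107.23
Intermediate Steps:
sqrt(-8651 + 20149) = sqrt(11498)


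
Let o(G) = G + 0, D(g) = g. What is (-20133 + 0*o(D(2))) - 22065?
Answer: -42198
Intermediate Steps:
o(G) = G
(-20133 + 0*o(D(2))) - 22065 = (-20133 + 0*2) - 22065 = (-20133 + 0) - 22065 = -20133 - 22065 = -42198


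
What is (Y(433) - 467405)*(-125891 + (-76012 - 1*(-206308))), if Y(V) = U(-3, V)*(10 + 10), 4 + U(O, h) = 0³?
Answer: -2059271425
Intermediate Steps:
U(O, h) = -4 (U(O, h) = -4 + 0³ = -4 + 0 = -4)
Y(V) = -80 (Y(V) = -4*(10 + 10) = -4*20 = -80)
(Y(433) - 467405)*(-125891 + (-76012 - 1*(-206308))) = (-80 - 467405)*(-125891 + (-76012 - 1*(-206308))) = -467485*(-125891 + (-76012 + 206308)) = -467485*(-125891 + 130296) = -467485*4405 = -2059271425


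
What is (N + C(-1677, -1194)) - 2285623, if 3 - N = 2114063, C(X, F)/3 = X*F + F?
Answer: 1603749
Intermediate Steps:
C(X, F) = 3*F + 3*F*X (C(X, F) = 3*(X*F + F) = 3*(F*X + F) = 3*(F + F*X) = 3*F + 3*F*X)
N = -2114060 (N = 3 - 1*2114063 = 3 - 2114063 = -2114060)
(N + C(-1677, -1194)) - 2285623 = (-2114060 + 3*(-1194)*(1 - 1677)) - 2285623 = (-2114060 + 3*(-1194)*(-1676)) - 2285623 = (-2114060 + 6003432) - 2285623 = 3889372 - 2285623 = 1603749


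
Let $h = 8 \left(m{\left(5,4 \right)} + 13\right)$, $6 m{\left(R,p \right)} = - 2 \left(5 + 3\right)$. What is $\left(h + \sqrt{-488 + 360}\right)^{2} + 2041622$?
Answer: $\frac{18434950}{9} + \frac{3968 i \sqrt{2}}{3} \approx 2.0483 \cdot 10^{6} + 1870.5 i$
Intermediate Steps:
$m{\left(R,p \right)} = - \frac{8}{3}$ ($m{\left(R,p \right)} = \frac{\left(-2\right) \left(5 + 3\right)}{6} = \frac{\left(-2\right) 8}{6} = \frac{1}{6} \left(-16\right) = - \frac{8}{3}$)
$h = \frac{248}{3}$ ($h = 8 \left(- \frac{8}{3} + 13\right) = 8 \cdot \frac{31}{3} = \frac{248}{3} \approx 82.667$)
$\left(h + \sqrt{-488 + 360}\right)^{2} + 2041622 = \left(\frac{248}{3} + \sqrt{-488 + 360}\right)^{2} + 2041622 = \left(\frac{248}{3} + \sqrt{-128}\right)^{2} + 2041622 = \left(\frac{248}{3} + 8 i \sqrt{2}\right)^{2} + 2041622 = 2041622 + \left(\frac{248}{3} + 8 i \sqrt{2}\right)^{2}$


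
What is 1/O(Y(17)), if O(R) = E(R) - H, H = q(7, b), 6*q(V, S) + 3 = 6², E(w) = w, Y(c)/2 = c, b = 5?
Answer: 2/57 ≈ 0.035088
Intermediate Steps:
Y(c) = 2*c
q(V, S) = 11/2 (q(V, S) = -½ + (⅙)*6² = -½ + (⅙)*36 = -½ + 6 = 11/2)
H = 11/2 ≈ 5.5000
O(R) = -11/2 + R (O(R) = R - 1*11/2 = R - 11/2 = -11/2 + R)
1/O(Y(17)) = 1/(-11/2 + 2*17) = 1/(-11/2 + 34) = 1/(57/2) = 2/57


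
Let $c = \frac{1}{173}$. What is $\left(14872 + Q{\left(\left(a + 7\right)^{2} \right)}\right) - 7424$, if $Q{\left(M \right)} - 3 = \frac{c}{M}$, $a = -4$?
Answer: $\frac{11601208}{1557} \approx 7451.0$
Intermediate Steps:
$c = \frac{1}{173} \approx 0.0057803$
$Q{\left(M \right)} = 3 + \frac{1}{173 M}$
$\left(14872 + Q{\left(\left(a + 7\right)^{2} \right)}\right) - 7424 = \left(14872 + \left(3 + \frac{1}{173 \left(-4 + 7\right)^{2}}\right)\right) - 7424 = \left(14872 + \left(3 + \frac{1}{173 \cdot 3^{2}}\right)\right) - 7424 = \left(14872 + \left(3 + \frac{1}{173 \cdot 9}\right)\right) - 7424 = \left(14872 + \left(3 + \frac{1}{173} \cdot \frac{1}{9}\right)\right) - 7424 = \left(14872 + \left(3 + \frac{1}{1557}\right)\right) - 7424 = \left(14872 + \frac{4672}{1557}\right) - 7424 = \frac{23160376}{1557} - 7424 = \frac{11601208}{1557}$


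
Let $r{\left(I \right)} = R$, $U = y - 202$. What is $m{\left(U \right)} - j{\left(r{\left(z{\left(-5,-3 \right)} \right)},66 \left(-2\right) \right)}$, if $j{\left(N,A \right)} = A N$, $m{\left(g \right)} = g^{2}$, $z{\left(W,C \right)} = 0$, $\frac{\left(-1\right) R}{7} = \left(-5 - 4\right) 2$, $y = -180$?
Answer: $162556$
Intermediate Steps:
$U = -382$ ($U = -180 - 202 = -382$)
$R = 126$ ($R = - 7 \left(-5 - 4\right) 2 = - 7 \left(\left(-9\right) 2\right) = \left(-7\right) \left(-18\right) = 126$)
$r{\left(I \right)} = 126$
$m{\left(U \right)} - j{\left(r{\left(z{\left(-5,-3 \right)} \right)},66 \left(-2\right) \right)} = \left(-382\right)^{2} - 66 \left(-2\right) 126 = 145924 - \left(-132\right) 126 = 145924 - -16632 = 145924 + 16632 = 162556$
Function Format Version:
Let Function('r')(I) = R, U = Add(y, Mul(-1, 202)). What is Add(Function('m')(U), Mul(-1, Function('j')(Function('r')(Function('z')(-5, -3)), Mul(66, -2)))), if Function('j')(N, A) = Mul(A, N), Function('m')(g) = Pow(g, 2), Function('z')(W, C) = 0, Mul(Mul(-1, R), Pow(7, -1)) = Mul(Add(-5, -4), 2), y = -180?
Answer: 162556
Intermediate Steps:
U = -382 (U = Add(-180, Mul(-1, 202)) = Add(-180, -202) = -382)
R = 126 (R = Mul(-7, Mul(Add(-5, -4), 2)) = Mul(-7, Mul(-9, 2)) = Mul(-7, -18) = 126)
Function('r')(I) = 126
Add(Function('m')(U), Mul(-1, Function('j')(Function('r')(Function('z')(-5, -3)), Mul(66, -2)))) = Add(Pow(-382, 2), Mul(-1, Mul(Mul(66, -2), 126))) = Add(145924, Mul(-1, Mul(-132, 126))) = Add(145924, Mul(-1, -16632)) = Add(145924, 16632) = 162556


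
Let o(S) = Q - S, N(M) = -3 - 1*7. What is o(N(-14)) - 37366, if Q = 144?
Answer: -37212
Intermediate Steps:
N(M) = -10 (N(M) = -3 - 7 = -10)
o(S) = 144 - S
o(N(-14)) - 37366 = (144 - 1*(-10)) - 37366 = (144 + 10) - 37366 = 154 - 37366 = -37212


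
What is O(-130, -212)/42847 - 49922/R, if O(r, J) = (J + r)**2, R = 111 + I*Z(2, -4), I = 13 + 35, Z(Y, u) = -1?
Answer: -304519886/385623 ≈ -789.68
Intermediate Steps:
I = 48
R = 63 (R = 111 + 48*(-1) = 111 - 48 = 63)
O(-130, -212)/42847 - 49922/R = (-212 - 130)**2/42847 - 49922/63 = (-342)**2*(1/42847) - 49922*1/63 = 116964*(1/42847) - 49922/63 = 116964/42847 - 49922/63 = -304519886/385623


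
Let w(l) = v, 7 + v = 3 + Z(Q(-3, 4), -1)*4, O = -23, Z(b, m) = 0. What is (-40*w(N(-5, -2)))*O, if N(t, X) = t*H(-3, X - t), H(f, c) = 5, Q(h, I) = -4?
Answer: -3680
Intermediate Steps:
N(t, X) = 5*t (N(t, X) = t*5 = 5*t)
v = -4 (v = -7 + (3 + 0*4) = -7 + (3 + 0) = -7 + 3 = -4)
w(l) = -4
(-40*w(N(-5, -2)))*O = -40*(-4)*(-23) = 160*(-23) = -3680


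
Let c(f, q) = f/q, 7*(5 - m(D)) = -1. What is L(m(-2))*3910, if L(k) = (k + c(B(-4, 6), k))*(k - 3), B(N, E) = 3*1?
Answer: 4701775/98 ≈ 47977.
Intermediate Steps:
m(D) = 36/7 (m(D) = 5 - 1/7*(-1) = 5 + 1/7 = 36/7)
B(N, E) = 3
L(k) = (-3 + k)*(k + 3/k) (L(k) = (k + 3/k)*(k - 3) = (k + 3/k)*(-3 + k) = (-3 + k)*(k + 3/k))
L(m(-2))*3910 = (3 + (36/7)**2 - 9/36/7 - 3*36/7)*3910 = (3 + 1296/49 - 9*7/36 - 108/7)*3910 = (3 + 1296/49 - 7/4 - 108/7)*3910 = (2405/196)*3910 = 4701775/98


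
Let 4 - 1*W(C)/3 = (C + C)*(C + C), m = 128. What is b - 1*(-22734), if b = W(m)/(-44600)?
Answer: 253533249/11150 ≈ 22738.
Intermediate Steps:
W(C) = 12 - 12*C² (W(C) = 12 - 3*(C + C)*(C + C) = 12 - 3*2*C*2*C = 12 - 12*C²)
b = 49149/11150 (b = (12 - 12*128²)/(-44600) = (12 - 12*16384)*(-1/44600) = (12 - 196608)*(-1/44600) = -196596*(-1/44600) = 49149/11150 ≈ 4.4080)
b - 1*(-22734) = 49149/11150 - 1*(-22734) = 49149/11150 + 22734 = 253533249/11150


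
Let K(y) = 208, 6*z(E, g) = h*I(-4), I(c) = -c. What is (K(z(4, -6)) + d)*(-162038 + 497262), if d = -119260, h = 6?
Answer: -39909087648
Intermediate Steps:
z(E, g) = 4 (z(E, g) = (6*(-1*(-4)))/6 = (6*4)/6 = (⅙)*24 = 4)
(K(z(4, -6)) + d)*(-162038 + 497262) = (208 - 119260)*(-162038 + 497262) = -119052*335224 = -39909087648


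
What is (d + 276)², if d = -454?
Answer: 31684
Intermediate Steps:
(d + 276)² = (-454 + 276)² = (-178)² = 31684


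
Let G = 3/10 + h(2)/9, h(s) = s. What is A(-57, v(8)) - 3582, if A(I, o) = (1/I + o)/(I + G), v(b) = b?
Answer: -26611728/7429 ≈ -3582.1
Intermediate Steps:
G = 47/90 (G = 3/10 + 2/9 = 47/90 ≈ 0.52222)
A(I, o) = (o + 1/I)/(47/90 + I) (A(I, o) = (1/I + o)/(I + 47/90) = (o + 1/I)/(47/90 + I))
A(-57, v(8)) - 3582 = 90*(1 - 57*8)/(-57*(47 + 90*(-57))) - 3582 = 90*(-1/57)*(1 - 456)/(47 - 5130) - 3582 = 90*(-1/57)*(-455)/(-5083) - 3582 = 90*(-1/57)*(-1/5083)*(-455) - 3582 = -1050/7429 - 3582 = -26611728/7429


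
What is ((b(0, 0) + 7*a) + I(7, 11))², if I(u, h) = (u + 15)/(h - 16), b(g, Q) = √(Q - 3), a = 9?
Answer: 85774/25 + 586*I*√3/5 ≈ 3431.0 + 203.0*I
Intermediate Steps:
b(g, Q) = √(-3 + Q)
I(u, h) = (15 + u)/(-16 + h)
((b(0, 0) + 7*a) + I(7, 11))² = ((√(-3 + 0) + 7*9) + (15 + 7)/(-16 + 11))² = ((√(-3) + 63) + 22/(-5))² = ((I*√3 + 63) - ⅕*22)² = ((63 + I*√3) - 22/5)² = (293/5 + I*√3)²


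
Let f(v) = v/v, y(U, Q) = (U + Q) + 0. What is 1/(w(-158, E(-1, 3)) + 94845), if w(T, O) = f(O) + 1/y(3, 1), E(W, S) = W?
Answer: 4/379385 ≈ 1.0543e-5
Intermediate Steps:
y(U, Q) = Q + U (y(U, Q) = (Q + U) + 0 = Q + U)
f(v) = 1
w(T, O) = 5/4 (w(T, O) = 1 + 1/(1 + 3) = 1 + 1/4 = 1 + ¼ = 5/4)
1/(w(-158, E(-1, 3)) + 94845) = 1/(5/4 + 94845) = 1/(379385/4) = 4/379385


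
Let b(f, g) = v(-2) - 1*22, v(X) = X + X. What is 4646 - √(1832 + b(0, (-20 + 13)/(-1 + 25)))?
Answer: 4646 - √1806 ≈ 4603.5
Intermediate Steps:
v(X) = 2*X
b(f, g) = -26 (b(f, g) = 2*(-2) - 1*22 = -4 - 22 = -26)
4646 - √(1832 + b(0, (-20 + 13)/(-1 + 25))) = 4646 - √(1832 - 26) = 4646 - √1806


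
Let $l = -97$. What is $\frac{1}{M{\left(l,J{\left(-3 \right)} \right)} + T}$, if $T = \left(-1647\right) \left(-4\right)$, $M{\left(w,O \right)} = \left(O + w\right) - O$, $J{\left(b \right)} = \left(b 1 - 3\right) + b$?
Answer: $\frac{1}{6491} \approx 0.00015406$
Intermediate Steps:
$J{\left(b \right)} = -3 + 2 b$ ($J{\left(b \right)} = \left(b - 3\right) + b = \left(-3 + b\right) + b = -3 + 2 b$)
$M{\left(w,O \right)} = w$
$T = 6588$
$\frac{1}{M{\left(l,J{\left(-3 \right)} \right)} + T} = \frac{1}{-97 + 6588} = \frac{1}{6491}$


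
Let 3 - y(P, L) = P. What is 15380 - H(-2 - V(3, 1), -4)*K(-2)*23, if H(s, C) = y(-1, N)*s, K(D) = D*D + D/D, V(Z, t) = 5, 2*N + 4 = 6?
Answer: 18600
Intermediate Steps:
N = 1 (N = -2 + (½)*6 = -2 + 3 = 1)
y(P, L) = 3 - P
K(D) = 1 + D² (K(D) = D² + 1 = 1 + D²)
H(s, C) = 4*s (H(s, C) = (3 - 1*(-1))*s = (3 + 1)*s = 4*s)
15380 - H(-2 - V(3, 1), -4)*K(-2)*23 = 15380 - (4*(-2 - 1*5))*(1 + (-2)²)*23 = 15380 - (4*(-2 - 5))*(1 + 4)*23 = 15380 - (4*(-7))*5*23 = 15380 - (-28*5)*23 = 15380 - (-140)*23 = 15380 - 1*(-3220) = 15380 + 3220 = 18600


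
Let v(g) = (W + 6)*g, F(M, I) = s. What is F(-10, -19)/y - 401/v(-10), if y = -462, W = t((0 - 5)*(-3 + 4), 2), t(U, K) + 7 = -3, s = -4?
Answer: -92551/9240 ≈ -10.016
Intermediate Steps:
t(U, K) = -10 (t(U, K) = -7 - 3 = -10)
W = -10
F(M, I) = -4
v(g) = -4*g (v(g) = (-10 + 6)*g = -4*g)
F(-10, -19)/y - 401/v(-10) = -4/(-462) - 401/((-4*(-10))) = -4*(-1/462) - 401/40 = 2/231 - 401*1/40 = 2/231 - 401/40 = -92551/9240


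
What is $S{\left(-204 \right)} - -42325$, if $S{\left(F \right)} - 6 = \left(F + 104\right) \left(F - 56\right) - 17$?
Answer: $68314$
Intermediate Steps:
$S{\left(F \right)} = -11 + \left(-56 + F\right) \left(104 + F\right)$ ($S{\left(F \right)} = 6 + \left(\left(F + 104\right) \left(F - 56\right) - 17\right) = 6 + \left(\left(104 + F\right) \left(-56 + F\right) - 17\right) = 6 + \left(\left(-56 + F\right) \left(104 + F\right) - 17\right) = 6 + \left(-17 + \left(-56 + F\right) \left(104 + F\right)\right) = -11 + \left(-56 + F\right) \left(104 + F\right)$)
$S{\left(-204 \right)} - -42325 = \left(-5835 + \left(-204\right)^{2} + 48 \left(-204\right)\right) - -42325 = \left(-5835 + 41616 - 9792\right) + 42325 = 25989 + 42325 = 68314$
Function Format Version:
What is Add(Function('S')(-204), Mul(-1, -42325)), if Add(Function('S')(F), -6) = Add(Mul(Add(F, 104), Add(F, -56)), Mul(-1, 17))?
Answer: 68314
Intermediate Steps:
Function('S')(F) = Add(-11, Mul(Add(-56, F), Add(104, F))) (Function('S')(F) = Add(6, Add(Mul(Add(F, 104), Add(F, -56)), Mul(-1, 17))) = Add(6, Add(Mul(Add(104, F), Add(-56, F)), -17)) = Add(6, Add(Mul(Add(-56, F), Add(104, F)), -17)) = Add(6, Add(-17, Mul(Add(-56, F), Add(104, F)))) = Add(-11, Mul(Add(-56, F), Add(104, F))))
Add(Function('S')(-204), Mul(-1, -42325)) = Add(Add(-5835, Pow(-204, 2), Mul(48, -204)), Mul(-1, -42325)) = Add(Add(-5835, 41616, -9792), 42325) = Add(25989, 42325) = 68314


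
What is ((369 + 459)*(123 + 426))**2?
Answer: 206635703184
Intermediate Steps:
((369 + 459)*(123 + 426))**2 = (828*549)**2 = 454572**2 = 206635703184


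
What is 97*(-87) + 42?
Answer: -8397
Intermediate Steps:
97*(-87) + 42 = -8439 + 42 = -8397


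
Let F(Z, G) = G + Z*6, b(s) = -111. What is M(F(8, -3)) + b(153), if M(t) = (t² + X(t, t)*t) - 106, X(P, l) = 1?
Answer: 1853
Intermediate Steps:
F(Z, G) = G + 6*Z
M(t) = -106 + t + t² (M(t) = (t² + 1*t) - 106 = (t² + t) - 106 = (t + t²) - 106 = -106 + t + t²)
M(F(8, -3)) + b(153) = (-106 + (-3 + 6*8) + (-3 + 6*8)²) - 111 = (-106 + (-3 + 48) + (-3 + 48)²) - 111 = (-106 + 45 + 45²) - 111 = (-106 + 45 + 2025) - 111 = 1964 - 111 = 1853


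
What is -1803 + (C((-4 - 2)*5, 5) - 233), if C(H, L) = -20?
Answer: -2056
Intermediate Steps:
-1803 + (C((-4 - 2)*5, 5) - 233) = -1803 + (-20 - 233) = -1803 - 253 = -2056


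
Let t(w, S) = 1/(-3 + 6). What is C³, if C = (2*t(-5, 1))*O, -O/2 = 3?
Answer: -64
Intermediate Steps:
t(w, S) = ⅓ (t(w, S) = 1/3 = ⅓)
O = -6 (O = -2*3 = -6)
C = -4 (C = (2*(⅓))*(-6) = (⅔)*(-6) = -4)
C³ = (-4)³ = -64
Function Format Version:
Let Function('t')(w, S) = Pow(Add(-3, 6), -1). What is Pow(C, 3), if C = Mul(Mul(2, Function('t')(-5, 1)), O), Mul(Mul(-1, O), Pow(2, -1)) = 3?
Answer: -64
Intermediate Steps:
Function('t')(w, S) = Rational(1, 3) (Function('t')(w, S) = Pow(3, -1) = Rational(1, 3))
O = -6 (O = Mul(-2, 3) = -6)
C = -4 (C = Mul(Mul(2, Rational(1, 3)), -6) = Mul(Rational(2, 3), -6) = -4)
Pow(C, 3) = Pow(-4, 3) = -64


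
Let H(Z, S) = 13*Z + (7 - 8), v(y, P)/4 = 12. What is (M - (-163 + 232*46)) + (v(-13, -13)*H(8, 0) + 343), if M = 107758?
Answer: 102536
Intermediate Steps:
v(y, P) = 48 (v(y, P) = 4*12 = 48)
H(Z, S) = -1 + 13*Z (H(Z, S) = 13*Z - 1 = -1 + 13*Z)
(M - (-163 + 232*46)) + (v(-13, -13)*H(8, 0) + 343) = (107758 - (-163 + 232*46)) + (48*(-1 + 13*8) + 343) = (107758 - (-163 + 10672)) + (48*(-1 + 104) + 343) = (107758 - 1*10509) + (48*103 + 343) = (107758 - 10509) + (4944 + 343) = 97249 + 5287 = 102536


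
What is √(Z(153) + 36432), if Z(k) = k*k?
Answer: 3*√6649 ≈ 244.62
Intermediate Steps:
Z(k) = k²
√(Z(153) + 36432) = √(153² + 36432) = √(23409 + 36432) = √59841 = 3*√6649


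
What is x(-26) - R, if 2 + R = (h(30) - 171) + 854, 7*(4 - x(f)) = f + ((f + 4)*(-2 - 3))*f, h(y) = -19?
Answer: -1720/7 ≈ -245.71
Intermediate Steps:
x(f) = 4 - f/7 - f*(-20 - 5*f)/7 (x(f) = 4 - (f + ((f + 4)*(-2 - 3))*f)/7 = 4 - (f + ((4 + f)*(-5))*f)/7 = 4 - (f + (-20 - 5*f)*f)/7 = 4 - (f + f*(-20 - 5*f))/7 = 4 + (-f/7 - f*(-20 - 5*f)/7) = 4 - f/7 - f*(-20 - 5*f)/7)
R = 662 (R = -2 + ((-19 - 171) + 854) = -2 + (-190 + 854) = -2 + 664 = 662)
x(-26) - R = (4 + (5/7)*(-26)² + (19/7)*(-26)) - 1*662 = (4 + (5/7)*676 - 494/7) - 662 = (4 + 3380/7 - 494/7) - 662 = 2914/7 - 662 = -1720/7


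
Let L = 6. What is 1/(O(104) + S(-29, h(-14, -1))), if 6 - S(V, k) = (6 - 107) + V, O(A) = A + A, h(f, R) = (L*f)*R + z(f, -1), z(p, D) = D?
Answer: 1/344 ≈ 0.0029070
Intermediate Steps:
h(f, R) = -1 + 6*R*f (h(f, R) = (6*f)*R - 1 = 6*R*f - 1 = -1 + 6*R*f)
O(A) = 2*A
S(V, k) = 107 - V (S(V, k) = 6 - ((6 - 107) + V) = 6 - (-101 + V) = 6 + (101 - V) = 107 - V)
1/(O(104) + S(-29, h(-14, -1))) = 1/(2*104 + (107 - 1*(-29))) = 1/(208 + (107 + 29)) = 1/(208 + 136) = 1/344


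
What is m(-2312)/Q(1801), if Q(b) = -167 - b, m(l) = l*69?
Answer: 6647/82 ≈ 81.061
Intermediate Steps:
m(l) = 69*l
m(-2312)/Q(1801) = (69*(-2312))/(-167 - 1*1801) = -159528/(-167 - 1801) = -159528/(-1968) = -159528*(-1/1968) = 6647/82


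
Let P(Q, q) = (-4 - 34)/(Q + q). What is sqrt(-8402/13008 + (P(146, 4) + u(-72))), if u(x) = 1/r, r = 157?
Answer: I*sqrt(646529150362)/850940 ≈ 0.94492*I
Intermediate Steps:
P(Q, q) = -38/(Q + q)
u(x) = 1/157
sqrt(-8402/13008 + (P(146, 4) + u(-72))) = sqrt(-8402/13008 + (-38/(146 + 4) + 1/157)) = sqrt(-8402*1/13008 + (-38/150 + 1/157)) = sqrt(-4201/6504 + (-38*1/150 + 1/157)) = sqrt(-4201/6504 + (-19/75 + 1/157)) = sqrt(-4201/6504 - 2908/11775) = sqrt(-7597823/8509400) = I*sqrt(646529150362)/850940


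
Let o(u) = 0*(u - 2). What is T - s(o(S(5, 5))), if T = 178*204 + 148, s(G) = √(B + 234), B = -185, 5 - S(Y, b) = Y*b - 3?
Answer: 36453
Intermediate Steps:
S(Y, b) = 8 - Y*b (S(Y, b) = 5 - (Y*b - 3) = 5 - (-3 + Y*b) = 5 + (3 - Y*b) = 8 - Y*b)
o(u) = 0 (o(u) = 0*(-2 + u) = 0)
s(G) = 7 (s(G) = √(-185 + 234) = √49 = 7)
T = 36460 (T = 36312 + 148 = 36460)
T - s(o(S(5, 5))) = 36460 - 1*7 = 36460 - 7 = 36453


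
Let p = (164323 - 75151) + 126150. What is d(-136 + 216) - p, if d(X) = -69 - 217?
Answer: -215608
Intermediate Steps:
p = 215322 (p = 89172 + 126150 = 215322)
d(X) = -286
d(-136 + 216) - p = -286 - 1*215322 = -286 - 215322 = -215608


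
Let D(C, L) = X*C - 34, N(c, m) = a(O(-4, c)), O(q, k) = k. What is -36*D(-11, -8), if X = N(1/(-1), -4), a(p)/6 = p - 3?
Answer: -8280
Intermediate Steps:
a(p) = -18 + 6*p (a(p) = 6*(p - 3) = 6*(-3 + p) = -18 + 6*p)
N(c, m) = -18 + 6*c
X = -24 (X = -18 + 6/(-1) = -18 + 6*(-1) = -18 - 6 = -24)
D(C, L) = -34 - 24*C (D(C, L) = -24*C - 34 = -34 - 24*C)
-36*D(-11, -8) = -36*(-34 - 24*(-11)) = -36*(-34 + 264) = -36*230 = -8280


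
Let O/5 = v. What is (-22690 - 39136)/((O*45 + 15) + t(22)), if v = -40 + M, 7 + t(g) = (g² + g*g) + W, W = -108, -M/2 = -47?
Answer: -30913/6509 ≈ -4.7493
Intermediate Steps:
M = 94 (M = -2*(-47) = 94)
t(g) = -115 + 2*g² (t(g) = -7 + ((g² + g*g) - 108) = -7 + ((g² + g²) - 108) = -7 + (2*g² - 108) = -7 + (-108 + 2*g²) = -115 + 2*g²)
v = 54 (v = -40 + 94 = 54)
O = 270 (O = 5*54 = 270)
(-22690 - 39136)/((O*45 + 15) + t(22)) = (-22690 - 39136)/((270*45 + 15) + (-115 + 2*22²)) = -61826/((12150 + 15) + (-115 + 2*484)) = -61826/(12165 + (-115 + 968)) = -61826/(12165 + 853) = -61826/13018 = -61826*1/13018 = -30913/6509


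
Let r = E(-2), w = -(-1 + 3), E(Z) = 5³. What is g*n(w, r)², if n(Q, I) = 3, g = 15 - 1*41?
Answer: -234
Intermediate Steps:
E(Z) = 125
w = -2 (w = -1*2 = -2)
g = -26 (g = 15 - 41 = -26)
r = 125
g*n(w, r)² = -26*3² = -26*9 = -234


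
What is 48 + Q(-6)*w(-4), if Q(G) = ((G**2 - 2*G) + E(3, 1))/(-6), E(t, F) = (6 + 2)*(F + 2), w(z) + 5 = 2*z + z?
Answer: 252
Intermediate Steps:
w(z) = -5 + 3*z (w(z) = -5 + (2*z + z) = -5 + 3*z)
E(t, F) = 16 + 8*F (E(t, F) = 8*(2 + F) = 16 + 8*F)
Q(G) = -4 - G**2/6 + G/3 (Q(G) = ((G**2 - 2*G) + (16 + 8*1))/(-6) = ((G**2 - 2*G) + (16 + 8))*(-1/6) = ((G**2 - 2*G) + 24)*(-1/6) = (24 + G**2 - 2*G)*(-1/6) = -4 - G**2/6 + G/3)
48 + Q(-6)*w(-4) = 48 + (-4 - 1/6*(-6)**2 + (1/3)*(-6))*(-5 + 3*(-4)) = 48 + (-4 - 1/6*36 - 2)*(-5 - 12) = 48 + (-4 - 6 - 2)*(-17) = 48 - 12*(-17) = 48 + 204 = 252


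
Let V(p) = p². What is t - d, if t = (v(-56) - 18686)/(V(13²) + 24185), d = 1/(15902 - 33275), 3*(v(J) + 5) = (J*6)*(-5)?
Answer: -34993013/101817362 ≈ -0.34368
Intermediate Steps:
v(J) = -5 - 10*J (v(J) = -5 + ((J*6)*(-5))/3 = -5 + ((6*J)*(-5))/3 = -5 + (-30*J)/3 = -5 - 10*J)
d = -1/17373 (d = 1/(-17373) = -1/17373 ≈ -5.7561e-5)
t = -18131/52746 (t = ((-5 - 10*(-56)) - 18686)/((13²)² + 24185) = ((-5 + 560) - 18686)/(169² + 24185) = (555 - 18686)/(28561 + 24185) = -18131/52746 ≈ -0.34374)
t - d = -18131/52746 - 1*(-1/17373) = -18131/52746 + 1/17373 = -34993013/101817362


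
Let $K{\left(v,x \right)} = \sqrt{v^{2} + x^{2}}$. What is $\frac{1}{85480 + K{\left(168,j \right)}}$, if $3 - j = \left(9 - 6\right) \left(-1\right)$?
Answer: $\frac{4274}{365340107} - \frac{3 \sqrt{785}}{3653401070} \approx 1.1676 \cdot 10^{-5}$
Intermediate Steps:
$j = 6$ ($j = 3 - \left(9 - 6\right) \left(-1\right) = 3 - 3 \left(-1\right) = 3 - -3 = 3 + 3 = 6$)
$\frac{1}{85480 + K{\left(168,j \right)}} = \frac{1}{85480 + \sqrt{168^{2} + 6^{2}}} = \frac{1}{85480 + \sqrt{28224 + 36}} = \frac{1}{85480 + \sqrt{28260}} = \frac{1}{85480 + 6 \sqrt{785}}$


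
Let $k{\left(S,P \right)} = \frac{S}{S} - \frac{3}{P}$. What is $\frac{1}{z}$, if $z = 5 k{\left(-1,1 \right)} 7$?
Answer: $- \frac{1}{70} \approx -0.014286$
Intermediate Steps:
$k{\left(S,P \right)} = 1 - \frac{3}{P}$
$z = -70$ ($z = 5 \frac{-3 + 1}{1} \cdot 7 = 5 \cdot 1 \left(-2\right) 7 = 5 \left(-2\right) 7 = \left(-10\right) 7 = -70$)
$\frac{1}{z} = \frac{1}{-70} = - \frac{1}{70}$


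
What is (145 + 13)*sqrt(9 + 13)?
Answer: 158*sqrt(22) ≈ 741.09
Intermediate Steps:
(145 + 13)*sqrt(9 + 13) = 158*sqrt(22)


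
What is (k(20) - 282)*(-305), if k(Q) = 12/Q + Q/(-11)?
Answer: 950197/11 ≈ 86382.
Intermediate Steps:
k(Q) = 12/Q - Q/11 (k(Q) = 12/Q + Q*(-1/11) = 12/Q - Q/11)
(k(20) - 282)*(-305) = ((12/20 - 1/11*20) - 282)*(-305) = ((12*(1/20) - 20/11) - 282)*(-305) = ((⅗ - 20/11) - 282)*(-305) = (-67/55 - 282)*(-305) = -15577/55*(-305) = 950197/11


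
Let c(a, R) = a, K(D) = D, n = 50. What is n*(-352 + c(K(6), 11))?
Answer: -17300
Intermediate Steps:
n*(-352 + c(K(6), 11)) = 50*(-352 + 6) = 50*(-346) = -17300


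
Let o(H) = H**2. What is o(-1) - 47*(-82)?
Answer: 3855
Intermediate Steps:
o(-1) - 47*(-82) = (-1)**2 - 47*(-82) = 1 + 3854 = 3855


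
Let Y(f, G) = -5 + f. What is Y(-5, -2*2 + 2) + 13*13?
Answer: 159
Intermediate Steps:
Y(-5, -2*2 + 2) + 13*13 = (-5 - 5) + 13*13 = -10 + 169 = 159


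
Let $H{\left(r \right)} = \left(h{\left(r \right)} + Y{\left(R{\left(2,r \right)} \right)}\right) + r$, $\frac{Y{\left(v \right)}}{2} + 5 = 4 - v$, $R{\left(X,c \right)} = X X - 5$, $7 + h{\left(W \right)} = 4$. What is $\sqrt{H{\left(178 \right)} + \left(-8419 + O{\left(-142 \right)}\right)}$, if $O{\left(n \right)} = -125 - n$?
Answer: $i \sqrt{8227} \approx 90.703 i$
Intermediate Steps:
$h{\left(W \right)} = -3$ ($h{\left(W \right)} = -7 + 4 = -3$)
$R{\left(X,c \right)} = -5 + X^{2}$ ($R{\left(X,c \right)} = X^{2} - 5 = -5 + X^{2}$)
$Y{\left(v \right)} = -2 - 2 v$ ($Y{\left(v \right)} = -10 + 2 \left(4 - v\right) = -10 - \left(-8 + 2 v\right) = -2 - 2 v$)
$H{\left(r \right)} = -3 + r$ ($H{\left(r \right)} = \left(-3 - \left(2 + 2 \left(-5 + 2^{2}\right)\right)\right) + r = \left(-3 - \left(2 + 2 \left(-5 + 4\right)\right)\right) + r = \left(-3 - 0\right) + r = \left(-3 + \left(-2 + 2\right)\right) + r = \left(-3 + 0\right) + r = -3 + r$)
$\sqrt{H{\left(178 \right)} + \left(-8419 + O{\left(-142 \right)}\right)} = \sqrt{\left(-3 + 178\right) - 8402} = \sqrt{175 + \left(-8419 + \left(-125 + 142\right)\right)} = \sqrt{175 + \left(-8419 + 17\right)} = \sqrt{175 - 8402} = \sqrt{-8227} = i \sqrt{8227}$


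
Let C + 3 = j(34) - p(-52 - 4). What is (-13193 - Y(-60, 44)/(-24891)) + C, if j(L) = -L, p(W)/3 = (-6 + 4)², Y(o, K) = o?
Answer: -109868894/8297 ≈ -13242.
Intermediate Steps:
p(W) = 12 (p(W) = 3*(-6 + 4)² = 3*(-2)² = 3*4 = 12)
C = -49 (C = -3 + (-1*34 - 1*12) = -3 + (-34 - 12) = -3 - 46 = -49)
(-13193 - Y(-60, 44)/(-24891)) + C = (-13193 - (-60)/(-24891)) - 49 = (-13193 - (-60)*(-1)/24891) - 49 = (-13193 - 1*20/8297) - 49 = (-13193 - 20/8297) - 49 = -109462341/8297 - 49 = -109868894/8297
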